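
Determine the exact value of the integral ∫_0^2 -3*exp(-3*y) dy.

-1 + exp(-6)

An antiderivative is F(y) = exp(-3*y).
Then F(2) - F(0) = (exp(-6)) - (1) = -1 + exp(-6).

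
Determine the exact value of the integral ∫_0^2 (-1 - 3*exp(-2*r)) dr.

An antiderivative is F(r) = -r + 3*exp(-2*r)/2.
Then F(2) - F(0) = (-2 + 3*exp(-4)/2) - (3/2) = -7/2 + 3*exp(-4)/2.

-7/2 + 3*exp(-4)/2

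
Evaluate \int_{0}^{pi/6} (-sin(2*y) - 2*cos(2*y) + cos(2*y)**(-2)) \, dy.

An antiderivative is F(y) = -sin(2*y) + cos(2*y)/2 + tan(2*y)/2.
Then F(pi/6) - F(0) = (1/4) - (1/2) = -1/4.

-1/4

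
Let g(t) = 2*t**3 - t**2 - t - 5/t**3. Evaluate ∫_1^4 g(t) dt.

By the power rule, an antiderivative is F(t) = t**4/2 - t**3/3 - t**2/2 + 5/(2*t**2).
Then F(4) - F(1) = (9487/96) - (13/6) = 3093/32.

3093/32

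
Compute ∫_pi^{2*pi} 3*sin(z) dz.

An antiderivative is F(z) = -3*cos(z).
Then F(2*pi) - F(pi) = (-3) - (3) = -6.

-6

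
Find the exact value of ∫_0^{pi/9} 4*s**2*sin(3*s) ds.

-4/27 - 2*pi**2/243 + 4*sqrt(3)*pi/81

Integrate by parts twice (u = s^2, dv = 4*sin(3*s) ds).
An antiderivative is F(s) = -4*s**2*cos(3*s)/3 + 8*s*sin(3*s)/9 + 8*cos(3*s)/27.
Then F(pi/9) - F(0) = (-2*pi**2/243 + 4/27 + 4*sqrt(3)*pi/81) - (8/27) = -4/27 - 2*pi**2/243 + 4*sqrt(3)*pi/81.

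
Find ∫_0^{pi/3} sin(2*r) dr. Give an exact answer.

An antiderivative is F(r) = -cos(2*r)/2.
Then F(pi/3) - F(0) = (1/4) - (-1/2) = 3/4.

3/4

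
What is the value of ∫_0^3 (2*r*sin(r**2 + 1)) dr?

cos(1) - cos(10)

Let u = r**2 + 1, so du = 2*r dr. When r = 0, u = 1; when r = 3, u = 10.
The integral becomes ∫ sin(u) du from 1 to 10, with antiderivative -cos(u).
Back in r: F(r) = -cos(r**2 + 1).
Then F(3) - F(0) = (-cos(10)) - (-cos(1)) = cos(1) - cos(10).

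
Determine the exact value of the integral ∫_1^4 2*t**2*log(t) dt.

-14 + 256*log(2)/3

Integrate by parts once (u = ln t, dv = 2*t**2 dt).
An antiderivative is F(t) = 2*t**3*(3*log(t) - 1)/9.
Then F(4) - F(1) = (-128/9 + 256*log(2)/3) - (-2/9) = -14 + 256*log(2)/3.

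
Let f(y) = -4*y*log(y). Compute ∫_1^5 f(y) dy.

24 - 50*log(5)

Integrate by parts once (u = ln y, dv = -4*y dy).
An antiderivative is F(y) = -y**2*(2*log(y) - 1).
Then F(5) - F(1) = (25 - 50*log(5)) - (1) = 24 - 50*log(5).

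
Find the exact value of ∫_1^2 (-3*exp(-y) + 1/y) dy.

-3*exp(-1) + 3*exp(-2) + log(2)

An antiderivative is F(y) = log(y) + 3*exp(-y).
Then F(2) - F(1) = (3*exp(-2) + log(2)) - (3*exp(-1)) = -3*exp(-1) + 3*exp(-2) + log(2).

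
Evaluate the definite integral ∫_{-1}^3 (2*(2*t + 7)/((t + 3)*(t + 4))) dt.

Factor the denominator: t**2 + 7*t + 12 = (t + 4)(t + 3).
Partial fractions: 2*(2*t + 7)/((t + 3)*(t + 4)) = 2/(t + 4) + 2/(t + 3).
An antiderivative is F(t) = 2*log(t + 3) + 2*log(t + 4).
Then F(3) - F(-1) = (2*log(2) + 2*log(3) + 2*log(7)) - (log(36)) = log(49).

log(49)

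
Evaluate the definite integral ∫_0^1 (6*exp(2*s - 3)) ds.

Let u = 2*s - 3, so du = 2 ds. When s = 0, u = -3; when s = 1, u = -1.
The integral becomes 3·∫ exp(u) du from -3 to -1, with antiderivative 3*exp(u).
Back in s: F(s) = 3*exp(2*s - 3).
Then F(1) - F(0) = (3*exp(-1)) - (3*exp(-3)) = -(3 - 3*exp(2))*exp(-3).

-(3 - 3*exp(2))*exp(-3)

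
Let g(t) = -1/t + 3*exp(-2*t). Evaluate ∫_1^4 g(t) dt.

-2*log(2) - 3*exp(-8)/2 + 3*exp(-2)/2

An antiderivative is F(t) = -log(t) - 3*exp(-2*t)/2.
Then F(4) - F(1) = (-2*log(2) - 3*exp(-8)/2) - (-3*exp(-2)/2) = -2*log(2) - 3*exp(-8)/2 + 3*exp(-2)/2.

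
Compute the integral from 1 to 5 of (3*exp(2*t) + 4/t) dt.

An antiderivative is F(t) = 3*exp(2*t)/2 + 4*log(t).
Then F(5) - F(1) = (4*log(5) + 3*exp(10)/2) - (3*exp(2)/2) = -3*exp(2)/2 + 4*log(5) + 3*exp(10)/2.

-3*exp(2)/2 + 4*log(5) + 3*exp(10)/2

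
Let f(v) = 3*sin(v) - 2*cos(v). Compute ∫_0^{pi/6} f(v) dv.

2 - 3*sqrt(3)/2

An antiderivative is F(v) = -2*sin(v) - 3*cos(v).
Then F(pi/6) - F(0) = (-3*sqrt(3)/2 - 1) - (-3) = 2 - 3*sqrt(3)/2.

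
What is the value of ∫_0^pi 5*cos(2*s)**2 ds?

5*pi/2

Use the identity cos^2(2*s) = (1 + cos(4*s))/2.
An antiderivative is F(s) = 5*s/2 + 5*sin(4*s)/8.
Then F(pi) - F(0) = (5*pi/2) - (0) = 5*pi/2.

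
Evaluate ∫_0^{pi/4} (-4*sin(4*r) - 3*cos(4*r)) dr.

-2

An antiderivative is F(r) = -3*sin(4*r)/4 + cos(4*r).
Then F(pi/4) - F(0) = (-1) - (1) = -2.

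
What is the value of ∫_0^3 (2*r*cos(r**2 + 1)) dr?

-sin(1) + sin(10)

Let u = r**2 + 1, so du = 2*r dr. When r = 0, u = 1; when r = 3, u = 10.
The integral becomes ∫ cos(u) du from 1 to 10, with antiderivative sin(u).
Back in r: F(r) = sin(r**2 + 1).
Then F(3) - F(0) = (sin(10)) - (sin(1)) = -sin(1) + sin(10).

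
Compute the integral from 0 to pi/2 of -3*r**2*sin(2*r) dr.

Integrate by parts twice (u = r^2, dv = -3*sin(2*r) dr).
An antiderivative is F(r) = 3*r**2*cos(2*r)/2 - 3*r*sin(2*r)/2 - 3*cos(2*r)/4.
Then F(pi/2) - F(0) = (3/4 - 3*pi**2/8) - (-3/4) = 3/2 - 3*pi**2/8.

3/2 - 3*pi**2/8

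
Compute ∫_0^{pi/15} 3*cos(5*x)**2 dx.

Use the identity cos^2(5*x) = (1 + cos(10*x))/2.
An antiderivative is F(x) = 3*x/2 + 3*sin(10*x)/20.
Then F(pi/15) - F(0) = (3*sqrt(3)/40 + pi/10) - (0) = 3*sqrt(3)/40 + pi/10.

3*sqrt(3)/40 + pi/10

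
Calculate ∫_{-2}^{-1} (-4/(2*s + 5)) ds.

-log(9)

An antiderivative is F(s) = -2*log(2*s + 5).
Then F(-1) - F(-2) = (-log(9)) - (0) = -log(9).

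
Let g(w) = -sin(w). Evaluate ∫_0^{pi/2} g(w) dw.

-1

An antiderivative is F(w) = cos(w).
Then F(pi/2) - F(0) = (0) - (1) = -1.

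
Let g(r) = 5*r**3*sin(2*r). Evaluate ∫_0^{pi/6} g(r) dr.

-15*sqrt(3)/16 - 5*pi**3/864 + 5*sqrt(3)*pi**2/96 + 5*pi/16

Integrate by parts 3 times (u = r^3, dv = 5*sin(2*r) dr).
An antiderivative is F(r) = -5*r**3*cos(2*r)/2 + 15*r**2*sin(2*r)/4 + 15*r*cos(2*r)/4 - 15*sin(2*r)/8.
Then F(pi/6) - F(0) = (-15*sqrt(3)/16 - 5*pi**3/864 + 5*sqrt(3)*pi**2/96 + 5*pi/16) - (0) = -15*sqrt(3)/16 - 5*pi**3/864 + 5*sqrt(3)*pi**2/96 + 5*pi/16.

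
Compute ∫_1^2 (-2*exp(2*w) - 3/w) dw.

An antiderivative is F(w) = -exp(2*w) - 3*log(w).
Then F(2) - F(1) = (-exp(4) - log(8)) - (-exp(2)) = -exp(4) - log(8) + exp(2).

-exp(4) - log(8) + exp(2)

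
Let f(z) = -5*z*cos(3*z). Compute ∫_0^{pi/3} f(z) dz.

10/9

Integrate by parts once (u = z, dv = -5*cos(3*z) dz).
An antiderivative is F(z) = -5*z*sin(3*z)/3 - 5*cos(3*z)/9.
Then F(pi/3) - F(0) = (5/9) - (-5/9) = 10/9.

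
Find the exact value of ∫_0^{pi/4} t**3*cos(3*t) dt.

-sqrt(2)*pi**2/96 - sqrt(2)*pi/36 + sqrt(2)/27 + 2/27 + sqrt(2)*pi**3/384

Integrate by parts 3 times (u = t^3, dv = cos(3*t) dt).
An antiderivative is F(t) = t**3*sin(3*t)/3 + t**2*cos(3*t)/3 - 2*t*sin(3*t)/9 - 2*cos(3*t)/27.
Then F(pi/4) - F(0) = (sqrt(2)*(-36*pi**2 - 96*pi + 128 + 9*pi**3)/3456) - (-2/27) = -sqrt(2)*pi**2/96 - sqrt(2)*pi/36 + sqrt(2)/27 + 2/27 + sqrt(2)*pi**3/384.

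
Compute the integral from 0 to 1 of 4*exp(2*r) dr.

-2 + 2*exp(2)

An antiderivative is F(r) = 2*exp(2*r).
Then F(1) - F(0) = (2*exp(2)) - (2) = -2 + 2*exp(2).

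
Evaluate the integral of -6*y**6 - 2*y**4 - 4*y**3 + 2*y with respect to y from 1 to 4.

-514212/35

By the power rule, an antiderivative is F(y) = -6*y**7/7 - 2*y**5/5 - y**4 + y**2.
Then F(4) - F(1) = (-514256/35) - (-44/35) = -514212/35.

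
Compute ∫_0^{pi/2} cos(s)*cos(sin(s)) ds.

Let u = sin(s), so du = cos(s) ds. When s = 0, u = 0; when s = pi/2, u = 1.
The integral becomes ∫ cos(u) du from 0 to 1, with antiderivative sin(u).
Back in s: F(s) = sin(sin(s)).
Then F(pi/2) - F(0) = (sin(1)) - (0) = sin(1).

sin(1)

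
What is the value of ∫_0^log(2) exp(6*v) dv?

21/2

Let u = exp(v), so du = exp(v) dv. When v = 0, u = 1; when v = log(2), u = 2.
The integral becomes ∫ u**5 du from 1 to 2, with antiderivative u**6/6.
Back in v: F(v) = exp(6*v)/6.
Then F(log(2)) - F(0) = (32/3) - (1/6) = 21/2.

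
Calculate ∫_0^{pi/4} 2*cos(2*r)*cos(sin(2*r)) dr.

Let u = sin(2*r), so du = 2*cos(2*r) dr. When r = 0, u = 0; when r = pi/4, u = 1.
The integral becomes ∫ cos(u) du from 0 to 1, with antiderivative sin(u).
Back in r: F(r) = sin(sin(2*r)).
Then F(pi/4) - F(0) = (sin(1)) - (0) = sin(1).

sin(1)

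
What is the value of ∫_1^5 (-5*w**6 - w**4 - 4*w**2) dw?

By the power rule, an antiderivative is F(w) = -5*w**7/7 - w**5/5 - 4*w**3/3.
Then F(5) - F(1) = (-1188500/21) - (-236/105) = -5942264/105.

-5942264/105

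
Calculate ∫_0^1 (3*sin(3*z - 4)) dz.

cos(4) - cos(1)

Let u = 3*z - 4, so du = 3 dz. When z = 0, u = -4; when z = 1, u = -1.
The integral becomes ∫ sin(u) du from -4 to -1, with antiderivative -cos(u).
Back in z: F(z) = -cos(3*z - 4).
Then F(1) - F(0) = (-cos(1)) - (-cos(4)) = cos(4) - cos(1).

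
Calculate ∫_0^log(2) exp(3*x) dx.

Let u = exp(x), so du = exp(x) dx. When x = 0, u = 1; when x = log(2), u = 2.
The integral becomes ∫ u**2 du from 1 to 2, with antiderivative u**3/3.
Back in x: F(x) = exp(3*x)/3.
Then F(log(2)) - F(0) = (8/3) - (1/3) = 7/3.

7/3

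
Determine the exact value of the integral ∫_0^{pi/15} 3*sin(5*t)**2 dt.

-3*sqrt(3)/40 + pi/10

Use the identity sin^2(5*t) = (1 - cos(10*t))/2.
An antiderivative is F(t) = 3*t/2 - 3*sin(10*t)/20.
Then F(pi/15) - F(0) = (-3*sqrt(3)/40 + pi/10) - (0) = -3*sqrt(3)/40 + pi/10.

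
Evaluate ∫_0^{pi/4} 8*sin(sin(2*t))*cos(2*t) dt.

4 - 4*cos(1)

Let u = sin(2*t), so du = 2*cos(2*t) dt. When t = 0, u = 0; when t = pi/4, u = 1.
The integral becomes 4·∫ sin(u) du from 0 to 1, with antiderivative -4*cos(u).
Back in t: F(t) = -4*cos(sin(2*t)).
Then F(pi/4) - F(0) = (-4*cos(1)) - (-4) = 4 - 4*cos(1).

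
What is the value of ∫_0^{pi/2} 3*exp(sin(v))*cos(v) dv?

-3 + 3*E

Let u = sin(v), so du = cos(v) dv. When v = 0, u = 0; when v = pi/2, u = 1.
The integral becomes 3·∫ exp(u) du from 0 to 1, with antiderivative 3*exp(u).
Back in v: F(v) = 3*exp(sin(v)).
Then F(pi/2) - F(0) = (3*E) - (3) = -3 + 3*E.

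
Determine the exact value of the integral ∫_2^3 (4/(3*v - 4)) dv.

-4*log(2)/3 + 4*log(5)/3

An antiderivative is F(v) = 4*log(3*v - 4)/3.
Then F(3) - F(2) = (4*log(5)/3) - (4*log(2)/3) = -4*log(2)/3 + 4*log(5)/3.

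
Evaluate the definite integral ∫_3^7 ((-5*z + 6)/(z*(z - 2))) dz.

-3*log(7) - 2*log(5) + 3*log(3)

Factor the denominator: z**2 - 2*z = z(z - 2).
Partial fractions: (-5*z + 6)/(z*(z - 2)) = -3/z - 2/(z - 2).
An antiderivative is F(z) = -3*log(z) - 2*log(z - 2).
Then F(7) - F(3) = (-3*log(7) - 2*log(5)) - (-log(27)) = -3*log(7) - 2*log(5) + 3*log(3).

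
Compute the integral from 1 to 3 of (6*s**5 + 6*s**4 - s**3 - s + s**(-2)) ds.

By the power rule, an antiderivative is F(s) = s**6 + 6*s**5/5 - s**4/4 - s**2/2 - 1/s.
Then F(3) - F(1) = (59731/60) - (9/20) = 14926/15.

14926/15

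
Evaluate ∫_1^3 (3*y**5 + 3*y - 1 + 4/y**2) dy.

By the power rule, an antiderivative is F(y) = y**6/2 + 3*y**2/2 - y - 4/y.
Then F(3) - F(1) = (1121/3) - (-3) = 1130/3.

1130/3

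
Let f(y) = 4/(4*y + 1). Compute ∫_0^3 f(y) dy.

log(13)

Let u = 4*y + 1, so du = 4 dy. When y = 0, u = 1; when y = 3, u = 13.
The integral becomes ∫ 1/u du from 1 to 13, with antiderivative log(u).
Back in y: F(y) = log(4*y + 1).
Then F(3) - F(0) = (log(13)) - (0) = log(13).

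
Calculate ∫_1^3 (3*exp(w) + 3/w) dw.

-3*exp(1) + 3*log(3) + 3*exp(3)

An antiderivative is F(w) = 3*exp(w) + 3*log(w).
Then F(3) - F(1) = (3*log(3) + 3*exp(3)) - (3*exp(1)) = -3*exp(1) + 3*log(3) + 3*exp(3).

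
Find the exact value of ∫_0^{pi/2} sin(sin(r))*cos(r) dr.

1 - cos(1)

Let u = sin(r), so du = cos(r) dr. When r = 0, u = 0; when r = pi/2, u = 1.
The integral becomes ∫ sin(u) du from 0 to 1, with antiderivative -cos(u).
Back in r: F(r) = -cos(sin(r)).
Then F(pi/2) - F(0) = (-cos(1)) - (-1) = 1 - cos(1).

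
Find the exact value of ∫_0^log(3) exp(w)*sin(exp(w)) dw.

cos(1) - cos(3)

Let u = exp(w), so du = exp(w) dw. When w = 0, u = 1; when w = log(3), u = 3.
The integral becomes ∫ sin(u) du from 1 to 3, with antiderivative -cos(u).
Back in w: F(w) = -cos(exp(w)).
Then F(log(3)) - F(0) = (-cos(3)) - (-cos(1)) = cos(1) - cos(3).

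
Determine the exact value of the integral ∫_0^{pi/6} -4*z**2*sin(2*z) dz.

Integrate by parts twice (u = z^2, dv = -4*sin(2*z) dz).
An antiderivative is F(z) = 2*z**2*cos(2*z) - 2*z*sin(2*z) - cos(2*z).
Then F(pi/6) - F(0) = (-sqrt(3)*pi/6 - 1/2 + pi**2/36) - (-1) = -sqrt(3)*pi/6 + pi**2/36 + 1/2.

-sqrt(3)*pi/6 + pi**2/36 + 1/2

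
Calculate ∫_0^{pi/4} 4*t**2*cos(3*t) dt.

Integrate by parts twice (u = t^2, dv = 4*cos(3*t) dt).
An antiderivative is F(t) = 4*t**2*sin(3*t)/3 + 8*t*cos(3*t)/9 - 8*sin(3*t)/27.
Then F(pi/4) - F(0) = (sqrt(2)*(-24*pi - 32 + 9*pi**2)/216) - (0) = sqrt(2)*(-24*pi - 32 + 9*pi**2)/216.

sqrt(2)*(-24*pi - 32 + 9*pi**2)/216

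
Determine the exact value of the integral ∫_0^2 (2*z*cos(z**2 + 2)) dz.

-sin(2) + sin(6)

Let u = z**2 + 2, so du = 2*z dz. When z = 0, u = 2; when z = 2, u = 6.
The integral becomes ∫ cos(u) du from 2 to 6, with antiderivative sin(u).
Back in z: F(z) = sin(z**2 + 2).
Then F(2) - F(0) = (sin(6)) - (sin(2)) = -sin(2) + sin(6).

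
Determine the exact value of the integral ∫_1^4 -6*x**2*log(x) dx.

42 - 256*log(2)

Integrate by parts once (u = ln x, dv = -6*x**2 dx).
An antiderivative is F(x) = -2*x**3*(3*log(x) - 1)/3.
Then F(4) - F(1) = (128/3 - 256*log(2)) - (2/3) = 42 - 256*log(2).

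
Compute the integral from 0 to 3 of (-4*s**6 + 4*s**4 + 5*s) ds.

-72297/70

By the power rule, an antiderivative is F(s) = -4*s**7/7 + 4*s**5/5 + 5*s**2/2.
Then F(3) - F(0) = (-72297/70) - (0) = -72297/70.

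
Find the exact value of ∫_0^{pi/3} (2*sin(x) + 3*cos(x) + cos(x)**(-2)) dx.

An antiderivative is F(x) = 3*sin(x) - 2*cos(x) + tan(x).
Then F(pi/3) - F(0) = (-1 + 5*sqrt(3)/2) - (-2) = 1 + 5*sqrt(3)/2.

1 + 5*sqrt(3)/2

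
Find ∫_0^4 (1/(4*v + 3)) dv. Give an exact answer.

-log(3)/4 + log(19)/4

An antiderivative is F(v) = log(4*v + 3)/4.
Then F(4) - F(0) = (log(19)/4) - (log(3)/4) = -log(3)/4 + log(19)/4.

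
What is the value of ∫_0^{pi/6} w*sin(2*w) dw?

-pi/24 + sqrt(3)/8

Integrate by parts once (u = w, dv = sin(2*w) dw).
An antiderivative is F(w) = -w*cos(2*w)/2 + sin(2*w)/4.
Then F(pi/6) - F(0) = (-pi/24 + sqrt(3)/8) - (0) = -pi/24 + sqrt(3)/8.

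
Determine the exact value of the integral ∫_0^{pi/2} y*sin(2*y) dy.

pi/4

Integrate by parts once (u = y, dv = sin(2*y) dy).
An antiderivative is F(y) = -y*cos(2*y)/2 + sin(2*y)/4.
Then F(pi/2) - F(0) = (pi/4) - (0) = pi/4.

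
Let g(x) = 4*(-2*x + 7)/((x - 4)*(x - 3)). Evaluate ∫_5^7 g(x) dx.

Factor the denominator: x**2 - 7*x + 12 = (x - 3)(x - 4).
Partial fractions: 4*(-2*x + 7)/((x - 4)*(x - 3)) = -4/(x - 3) - 4/(x - 4).
An antiderivative is F(x) = -4*log(x - 4) - 4*log(x - 3).
Then F(7) - F(5) = (-8*log(2) - 4*log(3)) - (-log(16)) = -4*log(3) - 4*log(2).

-4*log(3) - 4*log(2)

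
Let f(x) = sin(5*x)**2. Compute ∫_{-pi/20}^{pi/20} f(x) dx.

Use the identity sin^2(5*x) = (1 - cos(10*x))/2.
An antiderivative is F(x) = x/2 - sin(10*x)/20.
Then F(pi/20) - F(-pi/20) = (-1/20 + pi/40) - (1/20 - pi/40) = -1/10 + pi/20.

-1/10 + pi/20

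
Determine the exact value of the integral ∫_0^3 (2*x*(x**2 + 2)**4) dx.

161019/5

Let u = x**2 + 2, so du = 2*x dx. When x = 0, u = 2; when x = 3, u = 11.
The integral becomes ∫ u**4 du from 2 to 11, with antiderivative u**5/5.
Back in x: F(x) = (x**2 + 2)**5/5.
Then F(3) - F(0) = (161051/5) - (32/5) = 161019/5.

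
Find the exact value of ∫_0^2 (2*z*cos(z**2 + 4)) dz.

Let u = z**2 + 4, so du = 2*z dz. When z = 0, u = 4; when z = 2, u = 8.
The integral becomes ∫ cos(u) du from 4 to 8, with antiderivative sin(u).
Back in z: F(z) = sin(z**2 + 4).
Then F(2) - F(0) = (sin(8)) - (sin(4)) = -sin(4) + sin(8).

-sin(4) + sin(8)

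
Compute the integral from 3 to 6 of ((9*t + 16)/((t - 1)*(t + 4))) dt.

-4*log(7) - log(2) + 9*log(5)

Factor the denominator: t**2 + 3*t - 4 = (t + 4)(t - 1).
Partial fractions: (9*t + 16)/((t - 1)*(t + 4)) = 4/(t + 4) + 5/(t - 1).
An antiderivative is F(t) = 5*log(t - 1) + 4*log(t + 4).
Then F(6) - F(3) = (4*log(2) + 9*log(5)) - (5*log(2) + 4*log(7)) = -4*log(7) - log(2) + 9*log(5).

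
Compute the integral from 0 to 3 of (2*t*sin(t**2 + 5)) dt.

Let u = t**2 + 5, so du = 2*t dt. When t = 0, u = 5; when t = 3, u = 14.
The integral becomes ∫ sin(u) du from 5 to 14, with antiderivative -cos(u).
Back in t: F(t) = -cos(t**2 + 5).
Then F(3) - F(0) = (-cos(14)) - (-cos(5)) = -cos(14) + cos(5).

-cos(14) + cos(5)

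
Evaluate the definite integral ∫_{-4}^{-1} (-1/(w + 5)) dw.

An antiderivative is F(w) = -log(w + 5).
Then F(-1) - F(-4) = (-log(4)) - (0) = -log(4).

-log(4)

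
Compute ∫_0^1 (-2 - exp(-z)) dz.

An antiderivative is F(z) = -2*z + exp(-z).
Then F(1) - F(0) = (-2 + exp(-1)) - (1) = -3 + exp(-1).

-3 + exp(-1)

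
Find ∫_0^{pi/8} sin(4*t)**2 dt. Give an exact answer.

Use the identity sin^2(4*t) = (1 - cos(8*t))/2.
An antiderivative is F(t) = t/2 - sin(8*t)/16.
Then F(pi/8) - F(0) = (pi/16) - (0) = pi/16.

pi/16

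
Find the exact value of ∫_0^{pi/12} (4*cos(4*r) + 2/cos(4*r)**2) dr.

sqrt(3)

An antiderivative is F(r) = sin(4*r) + tan(4*r)/2.
Then F(pi/12) - F(0) = (sqrt(3)) - (0) = sqrt(3).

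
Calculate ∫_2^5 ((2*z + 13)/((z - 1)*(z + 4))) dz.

-log(3) + 7*log(2)

Factor the denominator: z**2 + 3*z - 4 = (z + 4)(z - 1).
Partial fractions: (2*z + 13)/((z - 1)*(z + 4)) = -1/(z + 4) + 3/(z - 1).
An antiderivative is F(z) = 3*log(z - 1) - log(z + 4).
Then F(5) - F(2) = (log(64/9)) - (-log(6)) = -log(3) + 7*log(2).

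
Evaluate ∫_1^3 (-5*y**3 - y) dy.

-104

By the power rule, an antiderivative is F(y) = -5*y**4/4 - y**2/2.
Then F(3) - F(1) = (-423/4) - (-7/4) = -104.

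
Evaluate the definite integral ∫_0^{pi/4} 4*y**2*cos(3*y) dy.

sqrt(2)*(-24*pi - 32 + 9*pi**2)/216

Integrate by parts twice (u = y^2, dv = 4*cos(3*y) dy).
An antiderivative is F(y) = 4*y**2*sin(3*y)/3 + 8*y*cos(3*y)/9 - 8*sin(3*y)/27.
Then F(pi/4) - F(0) = (sqrt(2)*(-24*pi - 32 + 9*pi**2)/216) - (0) = sqrt(2)*(-24*pi - 32 + 9*pi**2)/216.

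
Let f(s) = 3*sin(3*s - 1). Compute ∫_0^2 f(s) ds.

Let u = 3*s - 1, so du = 3 ds. When s = 0, u = -1; when s = 2, u = 5.
The integral becomes ∫ sin(u) du from -1 to 5, with antiderivative -cos(u).
Back in s: F(s) = -cos(3*s - 1).
Then F(2) - F(0) = (-cos(5)) - (-cos(1)) = -cos(5) + cos(1).

-cos(5) + cos(1)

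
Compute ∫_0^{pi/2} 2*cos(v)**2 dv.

pi/2

Use the identity cos^2(v) = (1 + cos(2*v))/2.
An antiderivative is F(v) = v + sin(2*v)/2.
Then F(pi/2) - F(0) = (pi/2) - (0) = pi/2.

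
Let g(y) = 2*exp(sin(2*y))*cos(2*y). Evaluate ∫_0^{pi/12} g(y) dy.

-1 + exp(1/2)

Let u = sin(2*y), so du = 2*cos(2*y) dy. When y = 0, u = 0; when y = pi/12, u = 1/2.
The integral becomes ∫ exp(u) du from 0 to 1/2, with antiderivative exp(u).
Back in y: F(y) = exp(sin(2*y)).
Then F(pi/12) - F(0) = (exp(1/2)) - (1) = -1 + exp(1/2).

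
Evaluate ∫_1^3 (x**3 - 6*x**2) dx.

-32

By the power rule, an antiderivative is F(x) = x**4/4 - 2*x**3.
Then F(3) - F(1) = (-135/4) - (-7/4) = -32.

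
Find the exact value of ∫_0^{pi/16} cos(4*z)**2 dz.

Use the identity cos^2(4*z) = (1 + cos(8*z))/2.
An antiderivative is F(z) = z/2 + sin(8*z)/16.
Then F(pi/16) - F(0) = (1/16 + pi/32) - (0) = 1/16 + pi/32.

1/16 + pi/32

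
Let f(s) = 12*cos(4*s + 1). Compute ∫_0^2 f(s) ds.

-3*sin(1) + 3*sin(9)

Let u = 4*s + 1, so du = 4 ds. When s = 0, u = 1; when s = 2, u = 9.
The integral becomes 3·∫ cos(u) du from 1 to 9, with antiderivative 3*sin(u).
Back in s: F(s) = 3*sin(4*s + 1).
Then F(2) - F(0) = (3*sin(9)) - (3*sin(1)) = -3*sin(1) + 3*sin(9).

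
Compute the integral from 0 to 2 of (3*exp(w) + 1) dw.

An antiderivative is F(w) = w + 3*exp(w).
Then F(2) - F(0) = (2 + 3*exp(2)) - (3) = -1 + 3*exp(2).

-1 + 3*exp(2)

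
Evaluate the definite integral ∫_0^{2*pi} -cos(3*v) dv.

An antiderivative is F(v) = -sin(3*v)/3.
Then F(2*pi) - F(0) = (0) - (0) = 0.

0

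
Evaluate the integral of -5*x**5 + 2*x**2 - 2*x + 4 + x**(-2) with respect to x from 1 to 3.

By the power rule, an antiderivative is F(x) = -5*x**6/6 + 2*x**3/3 - x**2 + 4*x - 1/x.
Then F(3) - F(1) = (-3521/6) - (11/6) = -1766/3.

-1766/3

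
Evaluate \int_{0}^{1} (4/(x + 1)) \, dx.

log(16)

An antiderivative is F(x) = 4*log(x + 1).
Then F(1) - F(0) = (log(16)) - (0) = log(16).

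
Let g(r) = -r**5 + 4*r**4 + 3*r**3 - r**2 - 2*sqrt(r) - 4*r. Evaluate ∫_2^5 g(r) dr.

-20*sqrt(5)/3 + 8*sqrt(2)/3 + 5133/20

By the power rule, an antiderivative is F(r) = -r**6/6 + 4*r**5/5 + 3*r**4/4 - 4*r**(3/2)/3 - r**3/3 - 2*r**2.
Then F(5) - F(2) = (3275/12 - 20*sqrt(5)/3) - (244/15 - 8*sqrt(2)/3) = -20*sqrt(5)/3 + 8*sqrt(2)/3 + 5133/20.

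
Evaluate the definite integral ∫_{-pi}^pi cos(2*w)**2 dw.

pi

Use the identity cos^2(2*w) = (1 + cos(4*w))/2.
An antiderivative is F(w) = w/2 + sin(4*w)/8.
Then F(pi) - F(-pi) = (pi/2) - (-pi/2) = pi.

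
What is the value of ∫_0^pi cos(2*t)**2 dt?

Use the identity cos^2(2*t) = (1 + cos(4*t))/2.
An antiderivative is F(t) = t/2 + sin(4*t)/8.
Then F(pi) - F(0) = (pi/2) - (0) = pi/2.

pi/2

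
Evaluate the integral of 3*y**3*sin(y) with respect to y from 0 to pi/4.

Integrate by parts 3 times (u = y^3, dv = 3*sin(y) dy).
An antiderivative is F(y) = -3*y**3*cos(y) + 9*y**2*sin(y) + 18*y*cos(y) - 18*sin(y).
Then F(pi/4) - F(0) = (3*sqrt(2)*(-384 - pi**3 + 12*pi**2 + 96*pi)/128) - (0) = 3*sqrt(2)*(-384 - pi**3 + 12*pi**2 + 96*pi)/128.

3*sqrt(2)*(-384 - pi**3 + 12*pi**2 + 96*pi)/128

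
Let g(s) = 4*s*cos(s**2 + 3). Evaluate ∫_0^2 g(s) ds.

-2*sin(3) + 2*sin(7)

Let u = s**2 + 3, so du = 2*s ds. When s = 0, u = 3; when s = 2, u = 7.
The integral becomes 2·∫ cos(u) du from 3 to 7, with antiderivative 2*sin(u).
Back in s: F(s) = 2*sin(s**2 + 3).
Then F(2) - F(0) = (2*sin(7)) - (2*sin(3)) = -2*sin(3) + 2*sin(7).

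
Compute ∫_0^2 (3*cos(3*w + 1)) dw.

-sin(1) + sin(7)

Let u = 3*w + 1, so du = 3 dw. When w = 0, u = 1; when w = 2, u = 7.
The integral becomes ∫ cos(u) du from 1 to 7, with antiderivative sin(u).
Back in w: F(w) = sin(3*w + 1).
Then F(2) - F(0) = (sin(7)) - (sin(1)) = -sin(1) + sin(7).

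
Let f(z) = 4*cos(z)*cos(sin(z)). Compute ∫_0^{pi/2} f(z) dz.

Let u = sin(z), so du = cos(z) dz. When z = 0, u = 0; when z = pi/2, u = 1.
The integral becomes 4·∫ cos(u) du from 0 to 1, with antiderivative 4*sin(u).
Back in z: F(z) = 4*sin(sin(z)).
Then F(pi/2) - F(0) = (4*sin(1)) - (0) = 4*sin(1).

4*sin(1)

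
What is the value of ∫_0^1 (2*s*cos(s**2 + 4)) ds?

Let u = s**2 + 4, so du = 2*s ds. When s = 0, u = 4; when s = 1, u = 5.
The integral becomes ∫ cos(u) du from 4 to 5, with antiderivative sin(u).
Back in s: F(s) = sin(s**2 + 4).
Then F(1) - F(0) = (sin(5)) - (sin(4)) = sin(5) - sin(4).

sin(5) - sin(4)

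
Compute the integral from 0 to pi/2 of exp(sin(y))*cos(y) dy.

-1 + E

Let u = sin(y), so du = cos(y) dy. When y = 0, u = 0; when y = pi/2, u = 1.
The integral becomes ∫ exp(u) du from 0 to 1, with antiderivative exp(u).
Back in y: F(y) = exp(sin(y)).
Then F(pi/2) - F(0) = (E) - (1) = -1 + E.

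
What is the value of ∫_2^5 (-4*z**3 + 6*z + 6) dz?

-528

By the power rule, an antiderivative is F(z) = -z**4 + 3*z**2 + 6*z.
Then F(5) - F(2) = (-520) - (8) = -528.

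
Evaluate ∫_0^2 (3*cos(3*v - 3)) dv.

Let u = 3*v - 3, so du = 3 dv. When v = 0, u = -3; when v = 2, u = 3.
The integral becomes ∫ cos(u) du from -3 to 3, with antiderivative sin(u).
Back in v: F(v) = sin(3*v - 3).
Then F(2) - F(0) = (sin(3)) - (-sin(3)) = 2*sin(3).

2*sin(3)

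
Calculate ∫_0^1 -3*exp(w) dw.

3 - 3*E

An antiderivative is F(w) = -3*exp(w).
Then F(1) - F(0) = (-3*E) - (-3) = 3 - 3*E.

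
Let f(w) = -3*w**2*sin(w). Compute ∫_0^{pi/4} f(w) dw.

-3*sqrt(2) - 3*sqrt(2)*pi/4 + 3*sqrt(2)*pi**2/32 + 6

Integrate by parts twice (u = w^2, dv = -3*sin(w) dw).
An antiderivative is F(w) = 3*w**2*cos(w) - 6*w*sin(w) - 6*cos(w).
Then F(pi/4) - F(0) = (3*sqrt(2)*(-32 - 8*pi + pi**2)/32) - (-6) = -3*sqrt(2) - 3*sqrt(2)*pi/4 + 3*sqrt(2)*pi**2/32 + 6.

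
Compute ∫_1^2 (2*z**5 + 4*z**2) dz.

91/3

By the power rule, an antiderivative is F(z) = z**6/3 + 4*z**3/3.
Then F(2) - F(1) = (32) - (5/3) = 91/3.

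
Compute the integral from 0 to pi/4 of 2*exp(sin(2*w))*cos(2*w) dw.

-1 + E

Let u = sin(2*w), so du = 2*cos(2*w) dw. When w = 0, u = 0; when w = pi/4, u = 1.
The integral becomes ∫ exp(u) du from 0 to 1, with antiderivative exp(u).
Back in w: F(w) = exp(sin(2*w)).
Then F(pi/4) - F(0) = (E) - (1) = -1 + E.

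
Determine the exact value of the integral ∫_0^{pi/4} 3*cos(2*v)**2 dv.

Use the identity cos^2(2*v) = (1 + cos(4*v))/2.
An antiderivative is F(v) = 3*v/2 + 3*sin(4*v)/8.
Then F(pi/4) - F(0) = (3*pi/8) - (0) = 3*pi/8.

3*pi/8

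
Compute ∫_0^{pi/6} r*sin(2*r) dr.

Integrate by parts once (u = r, dv = sin(2*r) dr).
An antiderivative is F(r) = -r*cos(2*r)/2 + sin(2*r)/4.
Then F(pi/6) - F(0) = (-pi/24 + sqrt(3)/8) - (0) = -pi/24 + sqrt(3)/8.

-pi/24 + sqrt(3)/8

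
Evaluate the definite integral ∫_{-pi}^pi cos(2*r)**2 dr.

pi

Use the identity cos^2(2*r) = (1 + cos(4*r))/2.
An antiderivative is F(r) = r/2 + sin(4*r)/8.
Then F(pi) - F(-pi) = (pi/2) - (-pi/2) = pi.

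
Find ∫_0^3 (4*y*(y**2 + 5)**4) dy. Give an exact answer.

1069398/5

Let u = y**2 + 5, so du = 2*y dy. When y = 0, u = 5; when y = 3, u = 14.
The integral becomes 2·∫ u**4 du from 5 to 14, with antiderivative 2*u**5/5.
Back in y: F(y) = 2*(y**2 + 5)**5/5.
Then F(3) - F(0) = (1075648/5) - (1250) = 1069398/5.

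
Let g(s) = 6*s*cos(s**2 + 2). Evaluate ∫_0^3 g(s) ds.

3*sin(11) - 3*sin(2)

Let u = s**2 + 2, so du = 2*s ds. When s = 0, u = 2; when s = 3, u = 11.
The integral becomes 3·∫ cos(u) du from 2 to 11, with antiderivative 3*sin(u).
Back in s: F(s) = 3*sin(s**2 + 2).
Then F(3) - F(0) = (3*sin(11)) - (3*sin(2)) = 3*sin(11) - 3*sin(2).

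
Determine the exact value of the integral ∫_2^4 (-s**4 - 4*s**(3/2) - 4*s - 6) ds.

-1428/5 + 32*sqrt(2)/5

By the power rule, an antiderivative is F(s) = -8*s**(5/2)/5 - s**5/5 - 2*s**2 - 6*s.
Then F(4) - F(2) = (-312) - (-132/5 - 32*sqrt(2)/5) = -1428/5 + 32*sqrt(2)/5.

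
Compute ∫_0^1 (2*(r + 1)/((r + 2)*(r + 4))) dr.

Factor the denominator: r**2 + 6*r + 8 = (r + 4)(r + 2).
Partial fractions: 2*(r + 1)/((r + 2)*(r + 4)) = 3/(r + 4) - 1/(r + 2).
An antiderivative is F(r) = -log(r + 2) + 3*log(r + 4).
Then F(1) - F(0) = (-log(3) + 3*log(5)) - (log(32)) = -5*log(2) - log(3) + 3*log(5).

-5*log(2) - log(3) + 3*log(5)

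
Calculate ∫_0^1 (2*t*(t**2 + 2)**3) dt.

65/4

Let u = t**2 + 2, so du = 2*t dt. When t = 0, u = 2; when t = 1, u = 3.
The integral becomes ∫ u**3 du from 2 to 3, with antiderivative u**4/4.
Back in t: F(t) = (t**2 + 2)**4/4.
Then F(1) - F(0) = (81/4) - (4) = 65/4.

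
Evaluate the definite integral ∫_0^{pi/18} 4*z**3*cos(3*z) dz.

-4*sqrt(3)/27 - 2*pi/81 + pi**3/8748 + sqrt(3)*pi**2/486 + 8/27

Integrate by parts 3 times (u = z^3, dv = 4*cos(3*z) dz).
An antiderivative is F(z) = 4*z**3*sin(3*z)/3 + 4*z**2*cos(3*z)/3 - 8*z*sin(3*z)/9 - 8*cos(3*z)/27.
Then F(pi/18) - F(0) = (-4*sqrt(3)/27 - 2*pi/81 + pi**3/8748 + sqrt(3)*pi**2/486) - (-8/27) = -4*sqrt(3)/27 - 2*pi/81 + pi**3/8748 + sqrt(3)*pi**2/486 + 8/27.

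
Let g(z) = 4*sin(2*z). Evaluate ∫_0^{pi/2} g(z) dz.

4

An antiderivative is F(z) = -2*cos(2*z).
Then F(pi/2) - F(0) = (2) - (-2) = 4.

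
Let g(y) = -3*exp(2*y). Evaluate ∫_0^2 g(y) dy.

3/2 - 3*exp(4)/2

An antiderivative is F(y) = -3*exp(2*y)/2.
Then F(2) - F(0) = (-3*exp(4)/2) - (-3/2) = 3/2 - 3*exp(4)/2.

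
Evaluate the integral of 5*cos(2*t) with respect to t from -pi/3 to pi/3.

An antiderivative is F(t) = 5*sin(2*t)/2.
Then F(pi/3) - F(-pi/3) = (5*sqrt(3)/4) - (-5*sqrt(3)/4) = 5*sqrt(3)/2.

5*sqrt(3)/2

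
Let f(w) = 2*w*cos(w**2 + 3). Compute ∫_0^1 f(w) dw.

Let u = w**2 + 3, so du = 2*w dw. When w = 0, u = 3; when w = 1, u = 4.
The integral becomes ∫ cos(u) du from 3 to 4, with antiderivative sin(u).
Back in w: F(w) = sin(w**2 + 3).
Then F(1) - F(0) = (sin(4)) - (sin(3)) = sin(4) - sin(3).

sin(4) - sin(3)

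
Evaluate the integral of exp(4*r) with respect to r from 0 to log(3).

Let u = exp(r), so du = exp(r) dr. When r = 0, u = 1; when r = log(3), u = 3.
The integral becomes ∫ u**3 du from 1 to 3, with antiderivative u**4/4.
Back in r: F(r) = exp(4*r)/4.
Then F(log(3)) - F(0) = (81/4) - (1/4) = 20.

20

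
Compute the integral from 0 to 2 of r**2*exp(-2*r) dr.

Integrate by parts twice (u = r^2, dv = exp(-2*r) dr).
An antiderivative is F(r) = (-2*r**2 - 2*r - 1)*exp(-2*r)/4.
Then F(2) - F(0) = (-13*exp(-4)/4) - (-1/4) = (-13 + exp(4))*exp(-4)/4.

(-13 + exp(4))*exp(-4)/4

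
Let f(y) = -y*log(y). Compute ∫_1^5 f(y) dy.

6 - 25*log(5)/2

Integrate by parts once (u = ln y, dv = -y dy).
An antiderivative is F(y) = -y**2*(2*log(y) - 1)/4.
Then F(5) - F(1) = (25/4 - 25*log(5)/2) - (1/4) = 6 - 25*log(5)/2.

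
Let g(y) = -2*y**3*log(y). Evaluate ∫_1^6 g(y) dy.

-648*log(3) - 648*log(2) + 1295/8

Integrate by parts once (u = ln y, dv = -2*y**3 dy).
An antiderivative is F(y) = -y**4*(4*log(y) - 1)/8.
Then F(6) - F(1) = (-648*log(3) - 648*log(2) + 162) - (1/8) = -648*log(3) - 648*log(2) + 1295/8.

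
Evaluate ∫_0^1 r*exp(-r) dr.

1 - 2*exp(-1)

Integrate by parts once (u = r, dv = exp(-r) dr).
An antiderivative is F(r) = (-r - 1)*exp(-r).
Then F(1) - F(0) = (-2*exp(-1)) - (-1) = 1 - 2*exp(-1).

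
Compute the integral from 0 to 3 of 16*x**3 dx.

324

Let u = 2*x, so du = 2 dx. When x = 0, u = 0; when x = 3, u = 6.
The integral becomes ∫ u**3 du from 0 to 6, with antiderivative u**4/4.
Back in x: F(x) = 4*x**4.
Then F(3) - F(0) = (324) - (0) = 324.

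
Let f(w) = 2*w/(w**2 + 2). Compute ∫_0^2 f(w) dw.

log(3)

Let u = w**2 + 2, so du = 2*w dw. When w = 0, u = 2; when w = 2, u = 6.
The integral becomes ∫ 1/u du from 2 to 6, with antiderivative log(u).
Back in w: F(w) = log(w**2 + 2).
Then F(2) - F(0) = (log(6)) - (log(2)) = log(3).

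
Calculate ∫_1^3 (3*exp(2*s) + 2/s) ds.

An antiderivative is F(s) = 3*exp(2*s)/2 + 2*log(s).
Then F(3) - F(1) = (log(9) + 3*exp(6)/2) - (3*exp(2)/2) = -3*exp(2)/2 + log(9) + 3*exp(6)/2.

-3*exp(2)/2 + log(9) + 3*exp(6)/2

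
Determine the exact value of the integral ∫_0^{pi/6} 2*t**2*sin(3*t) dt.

-4/27 + 2*pi/27

Integrate by parts twice (u = t^2, dv = 2*sin(3*t) dt).
An antiderivative is F(t) = -2*t**2*cos(3*t)/3 + 4*t*sin(3*t)/9 + 4*cos(3*t)/27.
Then F(pi/6) - F(0) = (2*pi/27) - (4/27) = -4/27 + 2*pi/27.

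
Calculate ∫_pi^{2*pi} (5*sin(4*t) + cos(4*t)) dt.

0

An antiderivative is F(t) = sin(4*t)/4 - 5*cos(4*t)/4.
Then F(2*pi) - F(pi) = (-5/4) - (-5/4) = 0.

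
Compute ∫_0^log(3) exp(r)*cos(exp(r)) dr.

Let u = exp(r), so du = exp(r) dr. When r = 0, u = 1; when r = log(3), u = 3.
The integral becomes ∫ cos(u) du from 1 to 3, with antiderivative sin(u).
Back in r: F(r) = sin(exp(r)).
Then F(log(3)) - F(0) = (sin(3)) - (sin(1)) = -sin(1) + sin(3).

-sin(1) + sin(3)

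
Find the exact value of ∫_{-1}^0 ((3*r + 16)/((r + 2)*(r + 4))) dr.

Factor the denominator: r**2 + 6*r + 8 = (r + 4)(r + 2).
Partial fractions: (3*r + 16)/((r + 2)*(r + 4)) = -2/(r + 4) + 5/(r + 2).
An antiderivative is F(r) = 5*log(r + 2) - 2*log(r + 4).
Then F(0) - F(-1) = (log(2)) - (-log(9)) = log(18).

log(18)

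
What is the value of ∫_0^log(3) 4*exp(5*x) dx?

968/5

Let u = exp(x), so du = exp(x) dx. When x = 0, u = 1; when x = log(3), u = 3.
The integral becomes 4·∫ u**4 du from 1 to 3, with antiderivative 4*u**5/5.
Back in x: F(x) = 4*exp(5*x)/5.
Then F(log(3)) - F(0) = (972/5) - (4/5) = 968/5.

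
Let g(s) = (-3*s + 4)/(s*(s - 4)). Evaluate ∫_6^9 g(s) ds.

log(8/75)

Factor the denominator: s**2 - 4*s = s(s - 4).
Partial fractions: (-3*s + 4)/(s*(s - 4)) = -1/s - 2/(s - 4).
An antiderivative is F(s) = -log(s) - 2*log(s - 4).
Then F(9) - F(6) = (-2*log(5) - 2*log(3)) - (-log(24)) = log(8/75).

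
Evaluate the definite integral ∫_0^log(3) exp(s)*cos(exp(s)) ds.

-sin(1) + sin(3)

Let u = exp(s), so du = exp(s) ds. When s = 0, u = 1; when s = log(3), u = 3.
The integral becomes ∫ cos(u) du from 1 to 3, with antiderivative sin(u).
Back in s: F(s) = sin(exp(s)).
Then F(log(3)) - F(0) = (sin(3)) - (sin(1)) = -sin(1) + sin(3).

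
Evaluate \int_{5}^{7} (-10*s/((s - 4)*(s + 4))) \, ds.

-5*log(11) + 5*log(3)

Factor the denominator: s**2 - 16 = (s + 4)(s - 4).
Partial fractions: -10*s/((s - 4)*(s + 4)) = -5/(s + 4) - 5/(s - 4).
An antiderivative is F(s) = -5*log(s - 4) - 5*log(s + 4).
Then F(7) - F(5) = (-5*log(11) - 5*log(3)) - (-10*log(3)) = -5*log(11) + 5*log(3).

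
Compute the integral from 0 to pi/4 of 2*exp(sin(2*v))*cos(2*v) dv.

-1 + E

Let u = sin(2*v), so du = 2*cos(2*v) dv. When v = 0, u = 0; when v = pi/4, u = 1.
The integral becomes ∫ exp(u) du from 0 to 1, with antiderivative exp(u).
Back in v: F(v) = exp(sin(2*v)).
Then F(pi/4) - F(0) = (E) - (1) = -1 + E.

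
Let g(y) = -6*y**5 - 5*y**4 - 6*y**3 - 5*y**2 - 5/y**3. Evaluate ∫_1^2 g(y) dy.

-3121/24

By the power rule, an antiderivative is F(y) = -y**6 - y**5 - 3*y**4/2 - 5*y**3/3 + 5/(2*y**2).
Then F(2) - F(1) = (-3185/24) - (-8/3) = -3121/24.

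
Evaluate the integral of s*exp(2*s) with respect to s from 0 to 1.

Integrate by parts once (u = s, dv = exp(2*s) ds).
An antiderivative is F(s) = (2*s - 1)*exp(2*s)/4.
Then F(1) - F(0) = (exp(2)/4) - (-1/4) = 1/4 + exp(2)/4.

1/4 + exp(2)/4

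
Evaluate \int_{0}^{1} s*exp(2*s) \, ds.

Integrate by parts once (u = s, dv = exp(2*s) ds).
An antiderivative is F(s) = (2*s - 1)*exp(2*s)/4.
Then F(1) - F(0) = (exp(2)/4) - (-1/4) = 1/4 + exp(2)/4.

1/4 + exp(2)/4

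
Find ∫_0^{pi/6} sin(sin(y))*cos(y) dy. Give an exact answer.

1 - cos(1/2)

Let u = sin(y), so du = cos(y) dy. When y = 0, u = 0; when y = pi/6, u = 1/2.
The integral becomes ∫ sin(u) du from 0 to 1/2, with antiderivative -cos(u).
Back in y: F(y) = -cos(sin(y)).
Then F(pi/6) - F(0) = (-cos(1/2)) - (-1) = 1 - cos(1/2).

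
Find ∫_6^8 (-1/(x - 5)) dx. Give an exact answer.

-log(3)

An antiderivative is F(x) = -log(x - 5).
Then F(8) - F(6) = (-log(3)) - (0) = -log(3).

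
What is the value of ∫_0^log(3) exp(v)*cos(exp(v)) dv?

Let u = exp(v), so du = exp(v) dv. When v = 0, u = 1; when v = log(3), u = 3.
The integral becomes ∫ cos(u) du from 1 to 3, with antiderivative sin(u).
Back in v: F(v) = sin(exp(v)).
Then F(log(3)) - F(0) = (sin(3)) - (sin(1)) = -sin(1) + sin(3).

-sin(1) + sin(3)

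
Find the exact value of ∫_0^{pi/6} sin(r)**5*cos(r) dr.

1/384

Let u = sin(r), so du = cos(r) dr. When r = 0, u = 0; when r = pi/6, u = 1/2.
The integral becomes ∫ u**5 du from 0 to 1/2, with antiderivative u**6/6.
Back in r: F(r) = sin(r)**6/6.
Then F(pi/6) - F(0) = (1/384) - (0) = 1/384.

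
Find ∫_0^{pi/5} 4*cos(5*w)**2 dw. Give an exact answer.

Use the identity cos^2(5*w) = (1 + cos(10*w))/2.
An antiderivative is F(w) = 2*w + sin(10*w)/5.
Then F(pi/5) - F(0) = (2*pi/5) - (0) = 2*pi/5.

2*pi/5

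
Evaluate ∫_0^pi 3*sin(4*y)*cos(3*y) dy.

24/7

Use the identity sin(4*y)cos(3*y) = [sin(7*y) + sin(y)]/2.
An antiderivative is F(y) = -3*cos(y)/2 - 3*cos(7*y)/14.
Then F(pi) - F(0) = (12/7) - (-12/7) = 24/7.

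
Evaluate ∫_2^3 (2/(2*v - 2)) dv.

An antiderivative is F(v) = log(2*v - 2).
Then F(3) - F(2) = (log(4)) - (log(2)) = log(2).

log(2)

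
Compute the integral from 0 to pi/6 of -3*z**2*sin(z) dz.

Integrate by parts twice (u = z^2, dv = -3*sin(z) dz).
An antiderivative is F(z) = 3*z**2*cos(z) - 6*z*sin(z) - 6*cos(z).
Then F(pi/6) - F(0) = (-3*sqrt(3) - pi/2 + sqrt(3)*pi**2/24) - (-6) = -3*sqrt(3) - pi/2 + sqrt(3)*pi**2/24 + 6.

-3*sqrt(3) - pi/2 + sqrt(3)*pi**2/24 + 6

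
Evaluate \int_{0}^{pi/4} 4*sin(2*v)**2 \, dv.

Use the identity sin^2(2*v) = (1 - cos(4*v))/2.
An antiderivative is F(v) = 2*v - sin(4*v)/2.
Then F(pi/4) - F(0) = (pi/2) - (0) = pi/2.

pi/2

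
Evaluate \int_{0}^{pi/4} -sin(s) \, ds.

An antiderivative is F(s) = cos(s).
Then F(pi/4) - F(0) = (sqrt(2)/2) - (1) = -1 + sqrt(2)/2.

-1 + sqrt(2)/2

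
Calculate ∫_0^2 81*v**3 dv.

324

Let u = 3*v, so du = 3 dv. When v = 0, u = 0; when v = 2, u = 6.
The integral becomes ∫ u**3 du from 0 to 6, with antiderivative u**4/4.
Back in v: F(v) = 81*v**4/4.
Then F(2) - F(0) = (324) - (0) = 324.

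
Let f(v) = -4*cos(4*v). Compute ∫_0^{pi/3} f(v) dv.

sqrt(3)/2

An antiderivative is F(v) = -sin(4*v).
Then F(pi/3) - F(0) = (sqrt(3)/2) - (0) = sqrt(3)/2.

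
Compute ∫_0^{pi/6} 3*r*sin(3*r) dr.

1/3

Integrate by parts once (u = r, dv = 3*sin(3*r) dr).
An antiderivative is F(r) = -r*cos(3*r) + sin(3*r)/3.
Then F(pi/6) - F(0) = (1/3) - (0) = 1/3.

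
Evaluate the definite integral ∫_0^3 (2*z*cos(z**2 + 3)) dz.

Let u = z**2 + 3, so du = 2*z dz. When z = 0, u = 3; when z = 3, u = 12.
The integral becomes ∫ cos(u) du from 3 to 12, with antiderivative sin(u).
Back in z: F(z) = sin(z**2 + 3).
Then F(3) - F(0) = (sin(12)) - (sin(3)) = sin(12) - sin(3).

sin(12) - sin(3)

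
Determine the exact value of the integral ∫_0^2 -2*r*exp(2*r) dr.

Integrate by parts once (u = r, dv = -2*exp(2*r) dr).
An antiderivative is F(r) = (-2*r + 1)*exp(2*r)/2.
Then F(2) - F(0) = (-3*exp(4)/2) - (1/2) = -3*exp(4)/2 - 1/2.

-3*exp(4)/2 - 1/2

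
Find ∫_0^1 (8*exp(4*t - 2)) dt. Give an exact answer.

4*sinh(2)

Let u = 4*t - 2, so du = 4 dt. When t = 0, u = -2; when t = 1, u = 2.
The integral becomes 2·∫ exp(u) du from -2 to 2, with antiderivative 2*exp(u).
Back in t: F(t) = 2*exp(4*t - 2).
Then F(1) - F(0) = (2*exp(2)) - (2*exp(-2)) = 4*sinh(2).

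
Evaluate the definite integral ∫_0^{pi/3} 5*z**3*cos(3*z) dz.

Integrate by parts 3 times (u = z^3, dv = 5*cos(3*z) dz).
An antiderivative is F(z) = 5*z**3*sin(3*z)/3 + 5*z**2*cos(3*z)/3 - 10*z*sin(3*z)/9 - 10*cos(3*z)/27.
Then F(pi/3) - F(0) = (10/27 - 5*pi**2/27) - (-10/27) = 20/27 - 5*pi**2/27.

20/27 - 5*pi**2/27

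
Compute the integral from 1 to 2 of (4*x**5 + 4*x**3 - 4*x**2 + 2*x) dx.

152/3

By the power rule, an antiderivative is F(x) = 2*x**6/3 + x**4 - 4*x**3/3 + x**2.
Then F(2) - F(1) = (52) - (4/3) = 152/3.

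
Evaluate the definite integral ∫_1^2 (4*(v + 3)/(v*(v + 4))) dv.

log(48/5)

Factor the denominator: v**2 + 4*v = (v + 4)v.
Partial fractions: 4*(v + 3)/(v*(v + 4)) = 1/(v + 4) + 3/v.
An antiderivative is F(v) = 3*log(v) + log(v + 4).
Then F(2) - F(1) = (log(48)) - (log(5)) = log(48/5).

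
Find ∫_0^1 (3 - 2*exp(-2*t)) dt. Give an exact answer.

An antiderivative is F(t) = 3*t + exp(-2*t).
Then F(1) - F(0) = (exp(-2) + 3) - (1) = exp(-2) + 2.

exp(-2) + 2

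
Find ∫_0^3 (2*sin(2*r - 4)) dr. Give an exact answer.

Let u = 2*r - 4, so du = 2 dr. When r = 0, u = -4; when r = 3, u = 2.
The integral becomes ∫ sin(u) du from -4 to 2, with antiderivative -cos(u).
Back in r: F(r) = -cos(2*r - 4).
Then F(3) - F(0) = (-cos(2)) - (-cos(4)) = cos(4) - cos(2).

cos(4) - cos(2)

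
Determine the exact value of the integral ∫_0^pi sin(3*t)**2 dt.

pi/2

Use the identity sin^2(3*t) = (1 - cos(6*t))/2.
An antiderivative is F(t) = t/2 - sin(6*t)/12.
Then F(pi) - F(0) = (pi/2) - (0) = pi/2.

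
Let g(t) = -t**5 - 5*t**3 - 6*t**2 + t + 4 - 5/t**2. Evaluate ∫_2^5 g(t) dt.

By the power rule, an antiderivative is F(t) = -t**6/6 - 5*t**4/4 - 2*t**3 + t**2/2 + 4*t + 5/t.
Then F(5) - F(2) = (-43223/12) - (-205/6) = -14271/4.

-14271/4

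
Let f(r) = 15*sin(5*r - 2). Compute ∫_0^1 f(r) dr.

3*cos(2) - 3*cos(3)

Let u = 5*r - 2, so du = 5 dr. When r = 0, u = -2; when r = 1, u = 3.
The integral becomes 3·∫ sin(u) du from -2 to 3, with antiderivative -3*cos(u).
Back in r: F(r) = -3*cos(5*r - 2).
Then F(1) - F(0) = (-3*cos(3)) - (-3*cos(2)) = 3*cos(2) - 3*cos(3).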